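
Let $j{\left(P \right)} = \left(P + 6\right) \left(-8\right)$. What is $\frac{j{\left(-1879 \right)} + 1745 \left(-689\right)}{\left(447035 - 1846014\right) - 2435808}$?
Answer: $\frac{1187321}{3834787} \approx 0.30962$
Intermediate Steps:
$j{\left(P \right)} = -48 - 8 P$ ($j{\left(P \right)} = \left(6 + P\right) \left(-8\right) = -48 - 8 P$)
$\frac{j{\left(-1879 \right)} + 1745 \left(-689\right)}{\left(447035 - 1846014\right) - 2435808} = \frac{\left(-48 - -15032\right) + 1745 \left(-689\right)}{\left(447035 - 1846014\right) - 2435808} = \frac{\left(-48 + 15032\right) - 1202305}{-1398979 - 2435808} = \frac{14984 - 1202305}{-3834787} = \left(-1187321\right) \left(- \frac{1}{3834787}\right) = \frac{1187321}{3834787}$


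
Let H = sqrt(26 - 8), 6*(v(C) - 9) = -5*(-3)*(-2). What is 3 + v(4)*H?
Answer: 3 + 12*sqrt(2) ≈ 19.971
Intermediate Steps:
v(C) = 4 (v(C) = 9 + (-5*(-3)*(-2))/6 = 9 + (15*(-2))/6 = 9 + (1/6)*(-30) = 9 - 5 = 4)
H = 3*sqrt(2) (H = sqrt(18) = 3*sqrt(2) ≈ 4.2426)
3 + v(4)*H = 3 + 4*(3*sqrt(2)) = 3 + 12*sqrt(2)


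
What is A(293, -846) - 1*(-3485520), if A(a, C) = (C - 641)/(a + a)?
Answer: 2042513233/586 ≈ 3.4855e+6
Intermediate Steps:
A(a, C) = (-641 + C)/(2*a) (A(a, C) = (-641 + C)/((2*a)) = (-641 + C)*(1/(2*a)) = (-641 + C)/(2*a))
A(293, -846) - 1*(-3485520) = (1/2)*(-641 - 846)/293 - 1*(-3485520) = (1/2)*(1/293)*(-1487) + 3485520 = -1487/586 + 3485520 = 2042513233/586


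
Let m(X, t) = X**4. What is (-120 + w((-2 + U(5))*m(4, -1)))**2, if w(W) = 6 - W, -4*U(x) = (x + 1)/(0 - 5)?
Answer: 2579236/25 ≈ 1.0317e+5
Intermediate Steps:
U(x) = 1/20 + x/20 (U(x) = -(x + 1)/(4*(0 - 5)) = -(1 + x)/(4*(-5)) = -(1 + x)*(-1)/(4*5) = -(-1/5 - x/5)/4 = 1/20 + x/20)
(-120 + w((-2 + U(5))*m(4, -1)))**2 = (-120 + (6 - (-2 + (1/20 + (1/20)*5))*4**4))**2 = (-120 + (6 - (-2 + (1/20 + 1/4))*256))**2 = (-120 + (6 - (-2 + 3/10)*256))**2 = (-120 + (6 - (-17)*256/10))**2 = (-120 + (6 - 1*(-2176/5)))**2 = (-120 + (6 + 2176/5))**2 = (-120 + 2206/5)**2 = (1606/5)**2 = 2579236/25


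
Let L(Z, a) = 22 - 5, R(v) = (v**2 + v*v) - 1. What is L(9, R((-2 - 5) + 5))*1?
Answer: 17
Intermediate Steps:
R(v) = -1 + 2*v**2 (R(v) = (v**2 + v**2) - 1 = 2*v**2 - 1 = -1 + 2*v**2)
L(Z, a) = 17
L(9, R((-2 - 5) + 5))*1 = 17*1 = 17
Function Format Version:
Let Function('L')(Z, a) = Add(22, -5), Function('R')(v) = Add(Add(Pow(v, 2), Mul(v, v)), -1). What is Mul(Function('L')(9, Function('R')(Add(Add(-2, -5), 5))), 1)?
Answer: 17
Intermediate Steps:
Function('R')(v) = Add(-1, Mul(2, Pow(v, 2))) (Function('R')(v) = Add(Add(Pow(v, 2), Pow(v, 2)), -1) = Add(Mul(2, Pow(v, 2)), -1) = Add(-1, Mul(2, Pow(v, 2))))
Function('L')(Z, a) = 17
Mul(Function('L')(9, Function('R')(Add(Add(-2, -5), 5))), 1) = Mul(17, 1) = 17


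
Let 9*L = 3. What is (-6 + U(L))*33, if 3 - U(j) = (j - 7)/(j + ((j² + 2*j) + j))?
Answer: 693/13 ≈ 53.308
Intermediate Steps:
L = ⅓ (L = (⅑)*3 = ⅓ ≈ 0.33333)
U(j) = 3 - (-7 + j)/(j² + 4*j) (U(j) = 3 - (j - 7)/(j + ((j² + 2*j) + j)) = 3 - (-7 + j)/(j + (j² + 3*j)) = 3 - (-7 + j)/(j² + 4*j))
(-6 + U(L))*33 = (-6 + (7 + 3*(⅓)² + 11*(⅓))/((⅓)*(4 + ⅓)))*33 = (-6 + 3*(7 + 3*(⅑) + 11/3)/(13/3))*33 = (-6 + 3*(3/13)*(7 + ⅓ + 11/3))*33 = (-6 + 3*(3/13)*11)*33 = (-6 + 99/13)*33 = (21/13)*33 = 693/13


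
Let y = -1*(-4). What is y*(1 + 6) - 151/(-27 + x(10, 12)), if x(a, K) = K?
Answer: 571/15 ≈ 38.067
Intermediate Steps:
y = 4
y*(1 + 6) - 151/(-27 + x(10, 12)) = 4*(1 + 6) - 151/(-27 + 12) = 4*7 - 151/(-15) = 28 - 151*(-1/15) = 28 + 151/15 = 571/15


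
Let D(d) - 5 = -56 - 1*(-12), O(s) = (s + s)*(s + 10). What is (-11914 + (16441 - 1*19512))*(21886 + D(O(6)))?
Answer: -327377295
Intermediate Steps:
O(s) = 2*s*(10 + s) (O(s) = (2*s)*(10 + s) = 2*s*(10 + s))
D(d) = -39 (D(d) = 5 + (-56 - 1*(-12)) = 5 + (-56 + 12) = 5 - 44 = -39)
(-11914 + (16441 - 1*19512))*(21886 + D(O(6))) = (-11914 + (16441 - 1*19512))*(21886 - 39) = (-11914 + (16441 - 19512))*21847 = (-11914 - 3071)*21847 = -14985*21847 = -327377295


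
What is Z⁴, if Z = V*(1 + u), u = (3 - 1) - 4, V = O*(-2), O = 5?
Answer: 10000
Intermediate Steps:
V = -10 (V = 5*(-2) = -10)
u = -2 (u = 2 - 4 = -2)
Z = 10 (Z = -10*(1 - 2) = -10*(-1) = 10)
Z⁴ = 10⁴ = 10000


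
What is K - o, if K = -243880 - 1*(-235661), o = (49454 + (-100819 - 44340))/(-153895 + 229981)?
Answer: -625255129/76086 ≈ -8217.7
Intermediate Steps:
o = -95705/76086 (o = (49454 - 145159)/76086 = -95705*1/76086 = -95705/76086 ≈ -1.2579)
K = -8219 (K = -243880 + 235661 = -8219)
K - o = -8219 - 1*(-95705/76086) = -8219 + 95705/76086 = -625255129/76086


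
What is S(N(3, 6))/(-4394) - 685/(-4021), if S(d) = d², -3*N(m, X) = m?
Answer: 3005869/17668274 ≈ 0.17013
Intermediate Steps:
N(m, X) = -m/3
S(N(3, 6))/(-4394) - 685/(-4021) = (-⅓*3)²/(-4394) - 685/(-4021) = (-1)²*(-1/4394) - 685*(-1/4021) = 1*(-1/4394) + 685/4021 = -1/4394 + 685/4021 = 3005869/17668274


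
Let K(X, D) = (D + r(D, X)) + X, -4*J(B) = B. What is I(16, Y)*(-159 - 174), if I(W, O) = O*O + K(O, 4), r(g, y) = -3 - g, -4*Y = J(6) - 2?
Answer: 28971/64 ≈ 452.67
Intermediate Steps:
J(B) = -B/4
Y = 7/8 (Y = -(-¼*6 - 2)/4 = -(-3/2 - 2)/4 = -¼*(-7/2) = 7/8 ≈ 0.87500)
K(X, D) = -3 + X (K(X, D) = (D + (-3 - D)) + X = -3 + X)
I(W, O) = -3 + O + O² (I(W, O) = O*O + (-3 + O) = O² + (-3 + O) = -3 + O + O²)
I(16, Y)*(-159 - 174) = (-3 + 7/8 + (7/8)²)*(-159 - 174) = (-3 + 7/8 + 49/64)*(-333) = -87/64*(-333) = 28971/64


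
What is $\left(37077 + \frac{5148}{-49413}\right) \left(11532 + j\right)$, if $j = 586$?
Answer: $\frac{569260342386}{1267} \approx 4.493 \cdot 10^{8}$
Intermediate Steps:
$\left(37077 + \frac{5148}{-49413}\right) \left(11532 + j\right) = \left(37077 + \frac{5148}{-49413}\right) \left(11532 + 586\right) = \left(37077 + 5148 \left(- \frac{1}{49413}\right)\right) 12118 = \left(37077 - \frac{132}{1267}\right) 12118 = \frac{46976427}{1267} \cdot 12118 = \frac{569260342386}{1267}$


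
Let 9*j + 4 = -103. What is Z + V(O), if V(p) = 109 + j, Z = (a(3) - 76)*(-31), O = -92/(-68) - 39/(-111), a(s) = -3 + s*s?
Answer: 20404/9 ≈ 2267.1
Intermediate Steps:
a(s) = -3 + s**2
j = -107/9 (j = -4/9 + (1/9)*(-103) = -4/9 - 103/9 = -107/9 ≈ -11.889)
O = 1072/629 (O = -92*(-1/68) - 39*(-1/111) = 23/17 + 13/37 = 1072/629 ≈ 1.7043)
Z = 2170 (Z = ((-3 + 3**2) - 76)*(-31) = ((-3 + 9) - 76)*(-31) = (6 - 76)*(-31) = -70*(-31) = 2170)
V(p) = 874/9 (V(p) = 109 - 107/9 = 874/9)
Z + V(O) = 2170 + 874/9 = 20404/9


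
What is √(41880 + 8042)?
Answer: √49922 ≈ 223.43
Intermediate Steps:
√(41880 + 8042) = √49922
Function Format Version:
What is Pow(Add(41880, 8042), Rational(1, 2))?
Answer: Pow(49922, Rational(1, 2)) ≈ 223.43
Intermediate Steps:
Pow(Add(41880, 8042), Rational(1, 2)) = Pow(49922, Rational(1, 2))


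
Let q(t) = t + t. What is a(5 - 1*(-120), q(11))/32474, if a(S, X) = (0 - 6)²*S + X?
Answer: 2261/16237 ≈ 0.13925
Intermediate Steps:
q(t) = 2*t
a(S, X) = X + 36*S (a(S, X) = (-6)²*S + X = 36*S + X = X + 36*S)
a(5 - 1*(-120), q(11))/32474 = (2*11 + 36*(5 - 1*(-120)))/32474 = (22 + 36*(5 + 120))*(1/32474) = (22 + 36*125)*(1/32474) = (22 + 4500)*(1/32474) = 4522*(1/32474) = 2261/16237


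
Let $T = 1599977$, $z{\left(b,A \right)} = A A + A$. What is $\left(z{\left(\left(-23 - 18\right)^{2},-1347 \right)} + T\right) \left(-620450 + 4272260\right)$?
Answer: $12463769950590$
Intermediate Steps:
$z{\left(b,A \right)} = A + A^{2}$ ($z{\left(b,A \right)} = A^{2} + A = A + A^{2}$)
$\left(z{\left(\left(-23 - 18\right)^{2},-1347 \right)} + T\right) \left(-620450 + 4272260\right) = \left(- 1347 \left(1 - 1347\right) + 1599977\right) \left(-620450 + 4272260\right) = \left(\left(-1347\right) \left(-1346\right) + 1599977\right) 3651810 = \left(1813062 + 1599977\right) 3651810 = 3413039 \cdot 3651810 = 12463769950590$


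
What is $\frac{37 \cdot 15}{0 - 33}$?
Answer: $- \frac{185}{11} \approx -16.818$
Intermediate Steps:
$\frac{37 \cdot 15}{0 - 33} = \frac{555}{-33} = 555 \left(- \frac{1}{33}\right) = - \frac{185}{11}$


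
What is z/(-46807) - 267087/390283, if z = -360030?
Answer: 128012047281/18267976381 ≈ 7.0075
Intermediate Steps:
z/(-46807) - 267087/390283 = -360030/(-46807) - 267087/390283 = -360030*(-1/46807) - 267087*1/390283 = 360030/46807 - 267087/390283 = 128012047281/18267976381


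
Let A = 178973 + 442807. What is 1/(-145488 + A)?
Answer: 1/476292 ≈ 2.0996e-6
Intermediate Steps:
A = 621780
1/(-145488 + A) = 1/(-145488 + 621780) = 1/476292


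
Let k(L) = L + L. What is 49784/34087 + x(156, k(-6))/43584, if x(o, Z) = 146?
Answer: 1087381279/742823904 ≈ 1.4638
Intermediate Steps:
k(L) = 2*L
49784/34087 + x(156, k(-6))/43584 = 49784/34087 + 146/43584 = 49784*(1/34087) + 146*(1/43584) = 49784/34087 + 73/21792 = 1087381279/742823904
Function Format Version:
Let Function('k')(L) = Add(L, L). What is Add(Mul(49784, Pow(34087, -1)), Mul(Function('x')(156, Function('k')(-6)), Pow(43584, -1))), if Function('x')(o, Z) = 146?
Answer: Rational(1087381279, 742823904) ≈ 1.4638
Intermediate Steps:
Function('k')(L) = Mul(2, L)
Add(Mul(49784, Pow(34087, -1)), Mul(Function('x')(156, Function('k')(-6)), Pow(43584, -1))) = Add(Mul(49784, Pow(34087, -1)), Mul(146, Pow(43584, -1))) = Add(Mul(49784, Rational(1, 34087)), Mul(146, Rational(1, 43584))) = Add(Rational(49784, 34087), Rational(73, 21792)) = Rational(1087381279, 742823904)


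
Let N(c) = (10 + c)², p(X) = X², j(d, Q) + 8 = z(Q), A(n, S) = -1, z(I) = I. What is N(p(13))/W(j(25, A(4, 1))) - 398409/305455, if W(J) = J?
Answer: -9790669336/2749095 ≈ -3561.4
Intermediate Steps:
j(d, Q) = -8 + Q
N(p(13))/W(j(25, A(4, 1))) - 398409/305455 = (10 + 13²)²/(-8 - 1) - 398409/305455 = (10 + 169)²/(-9) - 398409*1/305455 = 179²*(-⅑) - 398409/305455 = 32041*(-⅑) - 398409/305455 = -32041/9 - 398409/305455 = -9790669336/2749095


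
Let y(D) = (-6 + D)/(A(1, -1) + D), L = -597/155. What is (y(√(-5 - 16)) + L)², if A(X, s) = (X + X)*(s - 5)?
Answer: 8*(229619*√21 + 1448338*I)/(24025*(8*√21 + 41*I)) ≈ 10.783 + 1.0958*I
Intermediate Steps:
L = -597/155 (L = -597*1/155 = -597/155 ≈ -3.8516)
A(X, s) = 2*X*(-5 + s) (A(X, s) = (2*X)*(-5 + s) = 2*X*(-5 + s))
y(D) = (-6 + D)/(-12 + D) (y(D) = (-6 + D)/(2*1*(-5 - 1) + D) = (-6 + D)/(2*1*(-6) + D) = (-6 + D)/(-12 + D))
(y(√(-5 - 16)) + L)² = ((-6 + √(-5 - 16))/(-12 + √(-5 - 16)) - 597/155)² = ((-6 + √(-21))/(-12 + √(-21)) - 597/155)² = ((-6 + I*√21)/(-12 + I*√21) - 597/155)² = (-597/155 + (-6 + I*√21)/(-12 + I*√21))²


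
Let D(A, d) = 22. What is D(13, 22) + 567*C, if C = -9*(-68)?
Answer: 347026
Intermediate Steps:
C = 612
D(13, 22) + 567*C = 22 + 567*612 = 22 + 347004 = 347026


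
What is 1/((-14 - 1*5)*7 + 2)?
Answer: -1/131 ≈ -0.0076336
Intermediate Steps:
1/((-14 - 1*5)*7 + 2) = 1/((-14 - 5)*7 + 2) = 1/(-19*7 + 2) = 1/(-133 + 2) = 1/(-131) = -1/131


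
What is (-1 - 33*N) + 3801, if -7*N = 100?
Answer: 29900/7 ≈ 4271.4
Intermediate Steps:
N = -100/7 (N = -⅐*100 = -100/7 ≈ -14.286)
(-1 - 33*N) + 3801 = (-1 - 33*(-100/7)) + 3801 = (-1 + 3300/7) + 3801 = 3293/7 + 3801 = 29900/7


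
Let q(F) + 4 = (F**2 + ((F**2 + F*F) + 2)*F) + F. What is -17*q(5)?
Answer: -4862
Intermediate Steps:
q(F) = -4 + F + F**2 + F*(2 + 2*F**2) (q(F) = -4 + ((F**2 + ((F**2 + F*F) + 2)*F) + F) = -4 + ((F**2 + ((F**2 + F**2) + 2)*F) + F) = -4 + ((F**2 + (2*F**2 + 2)*F) + F) = -4 + ((F**2 + (2 + 2*F**2)*F) + F) = -4 + ((F**2 + F*(2 + 2*F**2)) + F) = -4 + (F + F**2 + F*(2 + 2*F**2)) = -4 + F + F**2 + F*(2 + 2*F**2))
-17*q(5) = -17*(-4 + 5**2 + 2*5**3 + 3*5) = -17*(-4 + 25 + 2*125 + 15) = -17*(-4 + 25 + 250 + 15) = -17*286 = -4862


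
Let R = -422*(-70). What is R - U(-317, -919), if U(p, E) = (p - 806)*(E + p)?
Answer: -1358488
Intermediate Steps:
U(p, E) = (-806 + p)*(E + p)
R = 29540
R - U(-317, -919) = 29540 - ((-317)**2 - 806*(-919) - 806*(-317) - 919*(-317)) = 29540 - (100489 + 740714 + 255502 + 291323) = 29540 - 1*1388028 = 29540 - 1388028 = -1358488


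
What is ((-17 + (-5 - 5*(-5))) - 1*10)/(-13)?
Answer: 7/13 ≈ 0.53846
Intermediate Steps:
((-17 + (-5 - 5*(-5))) - 1*10)/(-13) = -((-17 + (-5 + 25)) - 10)/13 = -((-17 + 20) - 10)/13 = -(3 - 10)/13 = -1/13*(-7) = 7/13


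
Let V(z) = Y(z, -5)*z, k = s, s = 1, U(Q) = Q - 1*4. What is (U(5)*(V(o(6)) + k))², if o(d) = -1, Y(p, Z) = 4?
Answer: 9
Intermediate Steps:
U(Q) = -4 + Q (U(Q) = Q - 4 = -4 + Q)
k = 1
V(z) = 4*z
(U(5)*(V(o(6)) + k))² = ((-4 + 5)*(4*(-1) + 1))² = (1*(-4 + 1))² = (1*(-3))² = (-3)² = 9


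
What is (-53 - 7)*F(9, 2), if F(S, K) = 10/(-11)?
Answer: 600/11 ≈ 54.545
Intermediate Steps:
F(S, K) = -10/11 (F(S, K) = 10*(-1/11) = -10/11)
(-53 - 7)*F(9, 2) = (-53 - 7)*(-10/11) = -60*(-10/11) = 600/11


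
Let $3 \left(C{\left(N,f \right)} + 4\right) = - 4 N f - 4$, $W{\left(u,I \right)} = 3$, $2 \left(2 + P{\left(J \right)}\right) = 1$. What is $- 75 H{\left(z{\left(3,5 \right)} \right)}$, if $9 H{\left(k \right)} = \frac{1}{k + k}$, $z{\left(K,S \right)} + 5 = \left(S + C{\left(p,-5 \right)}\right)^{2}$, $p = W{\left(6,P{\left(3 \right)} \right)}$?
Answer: $- \frac{75}{6872} \approx -0.010914$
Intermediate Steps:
$P{\left(J \right)} = - \frac{3}{2}$ ($P{\left(J \right)} = -2 + \frac{1}{2} \cdot 1 = -2 + \frac{1}{2} = - \frac{3}{2}$)
$p = 3$
$C{\left(N,f \right)} = - \frac{16}{3} - \frac{4 N f}{3}$ ($C{\left(N,f \right)} = -4 + \frac{- 4 N f - 4}{3} = -4 + \frac{-4 - 4 N f}{3} = -4 - \left(\frac{4}{3} + \frac{4 N f}{3}\right) = - \frac{16}{3} - \frac{4 N f}{3}$)
$z{\left(K,S \right)} = -5 + \left(\frac{44}{3} + S\right)^{2}$ ($z{\left(K,S \right)} = -5 + \left(S - \left(\frac{16}{3} + 4 \left(-5\right)\right)\right)^{2} = -5 + \left(S + \left(- \frac{16}{3} + 20\right)\right)^{2} = -5 + \left(S + \frac{44}{3}\right)^{2} = -5 + \left(\frac{44}{3} + S\right)^{2}$)
$H{\left(k \right)} = \frac{1}{18 k}$ ($H{\left(k \right)} = \frac{1}{9 \left(k + k\right)} = \frac{1}{9 \cdot 2 k} = \frac{\frac{1}{2} \frac{1}{k}}{9} = \frac{1}{18 k}$)
$- 75 H{\left(z{\left(3,5 \right)} \right)} = - 75 \frac{1}{18 \left(-5 + \frac{\left(44 + 3 \cdot 5\right)^{2}}{9}\right)} = - 75 \frac{1}{18 \left(-5 + \frac{\left(44 + 15\right)^{2}}{9}\right)} = - 75 \frac{1}{18 \left(-5 + \frac{59^{2}}{9}\right)} = - 75 \frac{1}{18 \left(-5 + \frac{1}{9} \cdot 3481\right)} = - 75 \frac{1}{18 \left(-5 + \frac{3481}{9}\right)} = - 75 \frac{1}{18 \cdot \frac{3436}{9}} = - 75 \cdot \frac{1}{18} \cdot \frac{9}{3436} = \left(-75\right) \frac{1}{6872} = - \frac{75}{6872}$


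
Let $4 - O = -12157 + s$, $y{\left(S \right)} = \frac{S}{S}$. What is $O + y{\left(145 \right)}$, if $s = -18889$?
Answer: $31051$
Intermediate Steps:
$y{\left(S \right)} = 1$
$O = 31050$ ($O = 4 - \left(-12157 - 18889\right) = 4 - -31046 = 4 + 31046 = 31050$)
$O + y{\left(145 \right)} = 31050 + 1 = 31051$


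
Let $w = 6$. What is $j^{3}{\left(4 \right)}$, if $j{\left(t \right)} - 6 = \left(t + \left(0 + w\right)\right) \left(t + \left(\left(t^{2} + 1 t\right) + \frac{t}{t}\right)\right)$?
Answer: $16777216$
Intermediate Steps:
$j{\left(t \right)} = 6 + \left(6 + t\right) \left(1 + t^{2} + 2 t\right)$ ($j{\left(t \right)} = 6 + \left(t + \left(0 + 6\right)\right) \left(t + \left(\left(t^{2} + 1 t\right) + \frac{t}{t}\right)\right) = 6 + \left(t + 6\right) \left(t + \left(\left(t^{2} + t\right) + 1\right)\right) = 6 + \left(6 + t\right) \left(t + \left(\left(t + t^{2}\right) + 1\right)\right) = 6 + \left(6 + t\right) \left(t + \left(1 + t + t^{2}\right)\right) = 6 + \left(6 + t\right) \left(1 + t^{2} + 2 t\right)$)
$j^{3}{\left(4 \right)} = \left(12 + 4^{3} + 8 \cdot 4^{2} + 13 \cdot 4\right)^{3} = \left(12 + 64 + 8 \cdot 16 + 52\right)^{3} = \left(12 + 64 + 128 + 52\right)^{3} = 256^{3} = 16777216$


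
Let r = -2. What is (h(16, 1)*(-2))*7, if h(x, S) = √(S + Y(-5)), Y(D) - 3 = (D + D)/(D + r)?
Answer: -2*√266 ≈ -32.619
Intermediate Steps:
Y(D) = 3 + 2*D/(-2 + D) (Y(D) = 3 + (D + D)/(D - 2) = 3 + (2*D)/(-2 + D) = 3 + 2*D/(-2 + D))
h(x, S) = √(31/7 + S) (h(x, S) = √(S + (-6 + 5*(-5))/(-2 - 5)) = √(S + (-6 - 25)/(-7)) = √(S - ⅐*(-31)) = √(S + 31/7) = √(31/7 + S))
(h(16, 1)*(-2))*7 = ((√(217 + 49*1)/7)*(-2))*7 = ((√(217 + 49)/7)*(-2))*7 = ((√266/7)*(-2))*7 = -2*√266/7*7 = -2*√266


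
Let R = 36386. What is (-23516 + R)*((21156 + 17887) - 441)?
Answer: 496807740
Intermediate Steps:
(-23516 + R)*((21156 + 17887) - 441) = (-23516 + 36386)*((21156 + 17887) - 441) = 12870*(39043 - 441) = 12870*38602 = 496807740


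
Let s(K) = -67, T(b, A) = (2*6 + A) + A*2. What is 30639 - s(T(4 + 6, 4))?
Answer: 30706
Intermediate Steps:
T(b, A) = 12 + 3*A (T(b, A) = (12 + A) + 2*A = 12 + 3*A)
30639 - s(T(4 + 6, 4)) = 30639 - 1*(-67) = 30639 + 67 = 30706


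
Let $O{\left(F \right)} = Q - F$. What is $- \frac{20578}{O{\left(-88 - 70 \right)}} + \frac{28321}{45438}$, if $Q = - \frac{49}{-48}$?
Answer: $- \frac{44664937679}{346828254} \approx -128.78$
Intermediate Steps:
$Q = \frac{49}{48}$ ($Q = \left(-49\right) \left(- \frac{1}{48}\right) = \frac{49}{48} \approx 1.0208$)
$O{\left(F \right)} = \frac{49}{48} - F$
$- \frac{20578}{O{\left(-88 - 70 \right)}} + \frac{28321}{45438} = - \frac{20578}{\frac{49}{48} - \left(-88 - 70\right)} + \frac{28321}{45438} = - \frac{20578}{\frac{49}{48} - \left(-88 - 70\right)} + 28321 \cdot \frac{1}{45438} = - \frac{20578}{\frac{49}{48} - -158} + \frac{28321}{45438} = - \frac{20578}{\frac{49}{48} + 158} + \frac{28321}{45438} = - \frac{20578}{\frac{7633}{48}} + \frac{28321}{45438} = \left(-20578\right) \frac{48}{7633} + \frac{28321}{45438} = - \frac{987744}{7633} + \frac{28321}{45438} = - \frac{44664937679}{346828254}$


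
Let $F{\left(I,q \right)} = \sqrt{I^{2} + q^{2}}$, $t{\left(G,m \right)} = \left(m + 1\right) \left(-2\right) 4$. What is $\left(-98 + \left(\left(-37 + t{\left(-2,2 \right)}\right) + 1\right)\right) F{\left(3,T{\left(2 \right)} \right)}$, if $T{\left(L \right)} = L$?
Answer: $- 158 \sqrt{13} \approx -569.68$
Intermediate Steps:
$t{\left(G,m \right)} = -8 - 8 m$ ($t{\left(G,m \right)} = \left(1 + m\right) \left(-2\right) 4 = \left(-2 - 2 m\right) 4 = -8 - 8 m$)
$\left(-98 + \left(\left(-37 + t{\left(-2,2 \right)}\right) + 1\right)\right) F{\left(3,T{\left(2 \right)} \right)} = \left(-98 + \left(\left(-37 - 24\right) + 1\right)\right) \sqrt{3^{2} + 2^{2}} = \left(-98 + \left(\left(-37 - 24\right) + 1\right)\right) \sqrt{9 + 4} = \left(-98 + \left(\left(-37 - 24\right) + 1\right)\right) \sqrt{13} = \left(-98 + \left(-61 + 1\right)\right) \sqrt{13} = \left(-98 - 60\right) \sqrt{13} = - 158 \sqrt{13}$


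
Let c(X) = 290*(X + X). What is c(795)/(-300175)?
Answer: -18444/12007 ≈ -1.5361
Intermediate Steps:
c(X) = 580*X (c(X) = 290*(2*X) = 580*X)
c(795)/(-300175) = (580*795)/(-300175) = 461100*(-1/300175) = -18444/12007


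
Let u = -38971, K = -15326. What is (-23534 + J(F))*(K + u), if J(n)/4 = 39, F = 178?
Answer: 1269355266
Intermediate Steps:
J(n) = 156 (J(n) = 4*39 = 156)
(-23534 + J(F))*(K + u) = (-23534 + 156)*(-15326 - 38971) = -23378*(-54297) = 1269355266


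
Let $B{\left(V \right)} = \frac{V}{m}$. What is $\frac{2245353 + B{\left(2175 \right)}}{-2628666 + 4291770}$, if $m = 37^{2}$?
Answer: $\frac{8004923}{5929139} \approx 1.3501$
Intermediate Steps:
$m = 1369$
$B{\left(V \right)} = \frac{V}{1369}$
$\frac{2245353 + B{\left(2175 \right)}}{-2628666 + 4291770} = \frac{2245353 + \frac{1}{1369} \cdot 2175}{-2628666 + 4291770} = \frac{2245353 + \frac{2175}{1369}}{1663104} = \frac{3073890432}{1369} \cdot \frac{1}{1663104} = \frac{8004923}{5929139}$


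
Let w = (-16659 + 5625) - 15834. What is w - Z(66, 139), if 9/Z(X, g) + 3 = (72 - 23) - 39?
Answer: -188085/7 ≈ -26869.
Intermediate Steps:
Z(X, g) = 9/7 (Z(X, g) = 9/(-3 + ((72 - 23) - 39)) = 9/(-3 + (49 - 39)) = 9/(-3 + 10) = 9/7)
w = -26868 (w = -11034 - 15834 = -26868)
w - Z(66, 139) = -26868 - 1*9/7 = -26868 - 9/7 = -188085/7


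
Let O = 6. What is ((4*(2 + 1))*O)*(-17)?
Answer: -1224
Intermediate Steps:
((4*(2 + 1))*O)*(-17) = ((4*(2 + 1))*6)*(-17) = ((4*3)*6)*(-17) = (12*6)*(-17) = 72*(-17) = -1224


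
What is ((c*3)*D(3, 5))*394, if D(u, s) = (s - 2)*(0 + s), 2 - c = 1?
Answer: 17730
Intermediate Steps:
c = 1 (c = 2 - 1*1 = 2 - 1 = 1)
D(u, s) = s*(-2 + s) (D(u, s) = (-2 + s)*s = s*(-2 + s))
((c*3)*D(3, 5))*394 = ((1*3)*(5*(-2 + 5)))*394 = (3*(5*3))*394 = (3*15)*394 = 45*394 = 17730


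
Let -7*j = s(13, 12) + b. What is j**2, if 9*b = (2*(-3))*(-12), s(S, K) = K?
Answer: 400/49 ≈ 8.1633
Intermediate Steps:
b = 8 (b = ((2*(-3))*(-12))/9 = (-6*(-12))/9 = (1/9)*72 = 8)
j = -20/7 (j = -(12 + 8)/7 = -1/7*20 = -20/7 ≈ -2.8571)
j**2 = (-20/7)**2 = 400/49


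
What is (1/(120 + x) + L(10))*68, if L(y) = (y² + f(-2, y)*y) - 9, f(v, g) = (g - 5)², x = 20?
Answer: 811597/35 ≈ 23189.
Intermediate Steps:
f(v, g) = (-5 + g)²
L(y) = -9 + y² + y*(-5 + y)² (L(y) = (y² + (-5 + y)²*y) - 9 = (y² + y*(-5 + y)²) - 9 = -9 + y² + y*(-5 + y)²)
(1/(120 + x) + L(10))*68 = (1/(120 + 20) + (-9 + 10² + 10*(-5 + 10)²))*68 = (1/140 + (-9 + 100 + 10*5²))*68 = (1/140 + (-9 + 100 + 10*25))*68 = (1/140 + (-9 + 100 + 250))*68 = (1/140 + 341)*68 = (47741/140)*68 = 811597/35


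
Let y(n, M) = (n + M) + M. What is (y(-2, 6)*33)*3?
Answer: 990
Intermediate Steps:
y(n, M) = n + 2*M (y(n, M) = (M + n) + M = n + 2*M)
(y(-2, 6)*33)*3 = ((-2 + 2*6)*33)*3 = ((-2 + 12)*33)*3 = (10*33)*3 = 330*3 = 990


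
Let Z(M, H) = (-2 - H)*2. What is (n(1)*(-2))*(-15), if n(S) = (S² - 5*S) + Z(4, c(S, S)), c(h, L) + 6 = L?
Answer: 60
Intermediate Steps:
c(h, L) = -6 + L
Z(M, H) = -4 - 2*H
n(S) = 8 + S² - 7*S (n(S) = (S² - 5*S) + (-4 - 2*(-6 + S)) = (S² - 5*S) + (-4 + (12 - 2*S)) = (S² - 5*S) + (8 - 2*S) = 8 + S² - 7*S)
(n(1)*(-2))*(-15) = ((8 + 1² - 7*1)*(-2))*(-15) = ((8 + 1 - 7)*(-2))*(-15) = (2*(-2))*(-15) = -4*(-15) = 60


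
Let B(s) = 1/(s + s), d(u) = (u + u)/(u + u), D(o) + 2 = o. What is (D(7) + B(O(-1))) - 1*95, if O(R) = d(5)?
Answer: -179/2 ≈ -89.500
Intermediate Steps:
D(o) = -2 + o
d(u) = 1 (d(u) = (2*u)/((2*u)) = (2*u)*(1/(2*u)) = 1)
O(R) = 1
B(s) = 1/(2*s)
(D(7) + B(O(-1))) - 1*95 = ((-2 + 7) + (1/2)/1) - 1*95 = (5 + (1/2)*1) - 95 = (5 + 1/2) - 95 = 11/2 - 95 = -179/2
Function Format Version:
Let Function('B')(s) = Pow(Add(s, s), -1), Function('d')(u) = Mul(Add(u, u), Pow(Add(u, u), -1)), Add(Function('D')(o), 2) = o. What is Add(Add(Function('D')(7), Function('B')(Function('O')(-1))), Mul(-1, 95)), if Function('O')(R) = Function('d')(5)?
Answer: Rational(-179, 2) ≈ -89.500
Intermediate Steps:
Function('D')(o) = Add(-2, o)
Function('d')(u) = 1 (Function('d')(u) = Mul(Mul(2, u), Pow(Mul(2, u), -1)) = Mul(Mul(2, u), Mul(Rational(1, 2), Pow(u, -1))) = 1)
Function('O')(R) = 1
Function('B')(s) = Mul(Rational(1, 2), Pow(s, -1)) (Function('B')(s) = Pow(Mul(2, s), -1) = Mul(Rational(1, 2), Pow(s, -1)))
Add(Add(Function('D')(7), Function('B')(Function('O')(-1))), Mul(-1, 95)) = Add(Add(Add(-2, 7), Mul(Rational(1, 2), Pow(1, -1))), Mul(-1, 95)) = Add(Add(5, Mul(Rational(1, 2), 1)), -95) = Add(Add(5, Rational(1, 2)), -95) = Add(Rational(11, 2), -95) = Rational(-179, 2)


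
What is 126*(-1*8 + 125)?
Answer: 14742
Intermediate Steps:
126*(-1*8 + 125) = 126*(-8 + 125) = 126*117 = 14742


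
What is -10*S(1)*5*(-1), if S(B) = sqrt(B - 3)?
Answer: 50*I*sqrt(2) ≈ 70.711*I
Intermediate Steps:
S(B) = sqrt(-3 + B)
-10*S(1)*5*(-1) = -10*sqrt(-3 + 1)*5*(-1) = -10*sqrt(-2)*5*(-1) = -10*(I*sqrt(2))*5*(-1) = -10*5*I*sqrt(2)*(-1) = -(-50)*I*sqrt(2) = 50*I*sqrt(2)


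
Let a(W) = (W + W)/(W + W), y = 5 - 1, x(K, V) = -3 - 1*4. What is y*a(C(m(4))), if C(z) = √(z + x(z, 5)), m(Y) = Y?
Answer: 4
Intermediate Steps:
x(K, V) = -7 (x(K, V) = -3 - 4 = -7)
y = 4
C(z) = √(-7 + z) (C(z) = √(z - 7) = √(-7 + z))
a(W) = 1 (a(W) = (2*W)/((2*W)) = (2*W)*(1/(2*W)) = 1)
y*a(C(m(4))) = 4*1 = 4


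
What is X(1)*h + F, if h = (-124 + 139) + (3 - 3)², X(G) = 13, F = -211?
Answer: -16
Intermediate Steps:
h = 15 (h = 15 + 0² = 15 + 0 = 15)
X(1)*h + F = 13*15 - 211 = 195 - 211 = -16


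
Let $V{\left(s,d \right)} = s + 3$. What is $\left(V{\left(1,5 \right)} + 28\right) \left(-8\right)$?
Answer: $-256$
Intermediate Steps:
$V{\left(s,d \right)} = 3 + s$
$\left(V{\left(1,5 \right)} + 28\right) \left(-8\right) = \left(\left(3 + 1\right) + 28\right) \left(-8\right) = \left(4 + 28\right) \left(-8\right) = 32 \left(-8\right) = -256$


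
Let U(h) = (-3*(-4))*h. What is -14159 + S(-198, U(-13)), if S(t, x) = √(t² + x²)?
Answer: -14159 + 6*√1765 ≈ -13907.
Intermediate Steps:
U(h) = 12*h
-14159 + S(-198, U(-13)) = -14159 + √((-198)² + (12*(-13))²) = -14159 + √(39204 + (-156)²) = -14159 + √(39204 + 24336) = -14159 + √63540 = -14159 + 6*√1765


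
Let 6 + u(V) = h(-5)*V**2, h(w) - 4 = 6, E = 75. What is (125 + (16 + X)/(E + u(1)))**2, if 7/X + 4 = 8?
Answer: 1565864041/99856 ≈ 15681.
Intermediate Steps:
h(w) = 10 (h(w) = 4 + 6 = 10)
u(V) = -6 + 10*V**2
X = 7/4 (X = 7/(-4 + 8) = 7/4 ≈ 1.7500)
(125 + (16 + X)/(E + u(1)))**2 = (125 + (16 + 7/4)/(75 + (-6 + 10*1**2)))**2 = (125 + 71/(4*(75 + (-6 + 10*1))))**2 = (125 + 71/(4*(75 + (-6 + 10))))**2 = (125 + 71/(4*(75 + 4)))**2 = (125 + (71/4)/79)**2 = (125 + (71/4)*(1/79))**2 = (125 + 71/316)**2 = (39571/316)**2 = 1565864041/99856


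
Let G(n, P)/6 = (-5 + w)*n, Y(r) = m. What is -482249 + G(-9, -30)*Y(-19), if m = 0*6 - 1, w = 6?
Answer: -482195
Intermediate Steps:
m = -1 (m = 0 - 1 = -1)
Y(r) = -1
G(n, P) = 6*n (G(n, P) = 6*((-5 + 6)*n) = 6*(1*n) = 6*n)
-482249 + G(-9, -30)*Y(-19) = -482249 + (6*(-9))*(-1) = -482249 - 54*(-1) = -482249 + 54 = -482195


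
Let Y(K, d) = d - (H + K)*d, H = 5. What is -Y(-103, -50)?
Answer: 4950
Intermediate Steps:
Y(K, d) = d - d*(5 + K) (Y(K, d) = d - (5 + K)*d = d - d*(5 + K))
-Y(-103, -50) = -(-1)*(-50)*(4 - 103) = -(-1)*(-50)*(-99) = -1*(-4950) = 4950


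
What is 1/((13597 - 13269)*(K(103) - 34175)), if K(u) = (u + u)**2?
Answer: 1/2709608 ≈ 3.6906e-7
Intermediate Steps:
K(u) = 4*u**2 (K(u) = (2*u)**2 = 4*u**2)
1/((13597 - 13269)*(K(103) - 34175)) = 1/((13597 - 13269)*(4*103**2 - 34175)) = 1/(328*(4*10609 - 34175)) = 1/(328*(42436 - 34175)) = 1/(328*8261) = 1/2709608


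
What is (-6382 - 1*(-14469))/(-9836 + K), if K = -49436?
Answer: -8087/59272 ≈ -0.13644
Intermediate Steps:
(-6382 - 1*(-14469))/(-9836 + K) = (-6382 - 1*(-14469))/(-9836 - 49436) = (-6382 + 14469)/(-59272) = 8087*(-1/59272) = -8087/59272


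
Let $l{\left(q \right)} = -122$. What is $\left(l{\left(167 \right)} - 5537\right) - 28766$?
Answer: $-34425$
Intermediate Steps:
$\left(l{\left(167 \right)} - 5537\right) - 28766 = \left(-122 - 5537\right) - 28766 = -5659 - 28766 = -34425$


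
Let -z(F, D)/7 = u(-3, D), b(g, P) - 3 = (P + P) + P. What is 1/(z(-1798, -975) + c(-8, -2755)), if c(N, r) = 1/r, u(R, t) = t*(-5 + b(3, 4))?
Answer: 2755/188028749 ≈ 1.4652e-5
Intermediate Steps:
b(g, P) = 3 + 3*P (b(g, P) = 3 + ((P + P) + P) = 3 + (2*P + P) = 3 + 3*P)
u(R, t) = 10*t (u(R, t) = t*(-5 + (3 + 3*4)) = t*(-5 + (3 + 12)) = t*(-5 + 15) = t*10 = 10*t)
z(F, D) = -70*D
1/(z(-1798, -975) + c(-8, -2755)) = 1/(-70*(-975) + 1/(-2755)) = 1/(68250 - 1/2755) = 1/(188028749/2755) = 2755/188028749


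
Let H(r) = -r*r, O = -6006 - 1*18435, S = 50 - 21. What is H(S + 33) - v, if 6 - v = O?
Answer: -28291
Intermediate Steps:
S = 29
O = -24441 (O = -6006 - 18435 = -24441)
H(r) = -r²
v = 24447 (v = 6 - 1*(-24441) = 6 + 24441 = 24447)
H(S + 33) - v = -(29 + 33)² - 1*24447 = -1*62² - 24447 = -1*3844 - 24447 = -3844 - 24447 = -28291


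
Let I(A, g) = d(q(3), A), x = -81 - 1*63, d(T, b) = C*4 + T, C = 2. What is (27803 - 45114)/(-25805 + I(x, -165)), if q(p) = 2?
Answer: 2473/3685 ≈ 0.67110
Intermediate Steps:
d(T, b) = 8 + T (d(T, b) = 2*4 + T = 8 + T)
x = -144 (x = -81 - 63 = -144)
I(A, g) = 10 (I(A, g) = 8 + 2 = 10)
(27803 - 45114)/(-25805 + I(x, -165)) = (27803 - 45114)/(-25805 + 10) = -17311/(-25795) = -17311*(-1/25795) = 2473/3685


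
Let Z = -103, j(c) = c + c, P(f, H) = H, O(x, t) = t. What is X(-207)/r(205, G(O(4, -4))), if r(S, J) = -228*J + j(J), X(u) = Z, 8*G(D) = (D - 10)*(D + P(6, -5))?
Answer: 206/7119 ≈ 0.028937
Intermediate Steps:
j(c) = 2*c
G(D) = (-10 + D)*(-5 + D)/8 (G(D) = ((D - 10)*(D - 5))/8 = ((-10 + D)*(-5 + D))/8 = (-10 + D)*(-5 + D)/8)
X(u) = -103
r(S, J) = -226*J (r(S, J) = -228*J + 2*J = -226*J)
X(-207)/r(205, G(O(4, -4))) = -103*(-1/(226*(25/4 - 15/8*(-4) + (⅛)*(-4)²))) = -103*(-1/(226*(25/4 + 15/2 + (⅛)*16))) = -103*(-1/(226*(25/4 + 15/2 + 2))) = -103/((-226*63/4)) = -103/(-7119/2) = -103*(-2/7119) = 206/7119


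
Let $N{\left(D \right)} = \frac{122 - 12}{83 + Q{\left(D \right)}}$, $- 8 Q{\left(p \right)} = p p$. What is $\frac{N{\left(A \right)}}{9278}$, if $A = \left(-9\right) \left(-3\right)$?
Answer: $- \frac{88}{60307} \approx -0.0014592$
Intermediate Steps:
$A = 27$
$Q{\left(p \right)} = - \frac{p^{2}}{8}$ ($Q{\left(p \right)} = - \frac{p p}{8} = - \frac{p^{2}}{8}$)
$N{\left(D \right)} = \frac{110}{83 - \frac{D^{2}}{8}}$ ($N{\left(D \right)} = \frac{122 - 12}{83 - \frac{D^{2}}{8}} = \frac{110}{83 - \frac{D^{2}}{8}}$)
$\frac{N{\left(A \right)}}{9278} = \frac{\left(-880\right) \frac{1}{-664 + 27^{2}}}{9278} = - \frac{880}{-664 + 729} \cdot \frac{1}{9278} = - \frac{880}{65} \cdot \frac{1}{9278} = \left(-880\right) \frac{1}{65} \cdot \frac{1}{9278} = \left(- \frac{176}{13}\right) \frac{1}{9278} = - \frac{88}{60307}$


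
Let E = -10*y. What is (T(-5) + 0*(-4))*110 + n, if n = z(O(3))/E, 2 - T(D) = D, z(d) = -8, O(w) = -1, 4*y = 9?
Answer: 34666/45 ≈ 770.36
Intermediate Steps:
y = 9/4 (y = (¼)*9 = 9/4 ≈ 2.2500)
T(D) = 2 - D
E = -45/2 (E = -10*9/4 = -45/2 ≈ -22.500)
n = 16/45 (n = -8/(-45/2) = -8*(-2/45) = 16/45 ≈ 0.35556)
(T(-5) + 0*(-4))*110 + n = ((2 - 1*(-5)) + 0*(-4))*110 + 16/45 = ((2 + 5) + 0)*110 + 16/45 = (7 + 0)*110 + 16/45 = 7*110 + 16/45 = 770 + 16/45 = 34666/45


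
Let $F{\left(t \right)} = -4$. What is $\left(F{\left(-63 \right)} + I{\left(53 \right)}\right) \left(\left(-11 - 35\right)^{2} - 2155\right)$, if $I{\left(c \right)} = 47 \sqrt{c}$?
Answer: $156 - 1833 \sqrt{53} \approx -13188.0$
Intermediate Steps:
$\left(F{\left(-63 \right)} + I{\left(53 \right)}\right) \left(\left(-11 - 35\right)^{2} - 2155\right) = \left(-4 + 47 \sqrt{53}\right) \left(\left(-11 - 35\right)^{2} - 2155\right) = \left(-4 + 47 \sqrt{53}\right) \left(\left(-46\right)^{2} - 2155\right) = \left(-4 + 47 \sqrt{53}\right) \left(2116 - 2155\right) = \left(-4 + 47 \sqrt{53}\right) \left(-39\right) = 156 - 1833 \sqrt{53}$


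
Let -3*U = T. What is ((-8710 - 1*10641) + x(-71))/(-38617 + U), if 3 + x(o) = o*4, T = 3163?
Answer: 29457/59507 ≈ 0.49502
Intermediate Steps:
U = -3163/3 (U = -1/3*3163 = -3163/3 ≈ -1054.3)
x(o) = -3 + 4*o (x(o) = -3 + o*4 = -3 + 4*o)
((-8710 - 1*10641) + x(-71))/(-38617 + U) = ((-8710 - 1*10641) + (-3 + 4*(-71)))/(-38617 - 3163/3) = ((-8710 - 10641) + (-3 - 284))/(-119014/3) = (-19351 - 287)*(-3/119014) = -19638*(-3/119014) = 29457/59507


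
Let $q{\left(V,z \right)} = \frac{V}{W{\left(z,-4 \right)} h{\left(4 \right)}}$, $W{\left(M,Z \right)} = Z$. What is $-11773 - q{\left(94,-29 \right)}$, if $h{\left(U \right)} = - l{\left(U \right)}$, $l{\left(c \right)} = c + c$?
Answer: $- \frac{188415}{16} \approx -11776.0$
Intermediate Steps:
$l{\left(c \right)} = 2 c$
$h{\left(U \right)} = - 2 U$
$q{\left(V,z \right)} = \frac{V}{32}$ ($q{\left(V,z \right)} = \frac{V}{\left(-4\right) \left(\left(-2\right) 4\right)} = \frac{V}{\left(-4\right) \left(-8\right)} = \frac{V}{32}$)
$-11773 - q{\left(94,-29 \right)} = -11773 - \frac{1}{32} \cdot 94 = -11773 - \frac{47}{16} = - \frac{188415}{16}$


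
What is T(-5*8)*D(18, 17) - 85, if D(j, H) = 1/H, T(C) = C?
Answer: -1485/17 ≈ -87.353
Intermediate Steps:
T(-5*8)*D(18, 17) - 85 = -5*8/17 - 85 = -40*1/17 - 85 = -40/17 - 85 = -1485/17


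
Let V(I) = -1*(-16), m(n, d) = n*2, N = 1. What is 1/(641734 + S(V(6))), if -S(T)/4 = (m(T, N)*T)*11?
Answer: 1/619206 ≈ 1.6150e-6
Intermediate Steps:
m(n, d) = 2*n
V(I) = 16
S(T) = -88*T**2 (S(T) = -4*(2*T)*T*11 = -4*2*T**2*11 = -88*T**2)
1/(641734 + S(V(6))) = 1/(641734 - 88*16**2) = 1/(641734 - 88*256) = 1/(641734 - 22528) = 1/619206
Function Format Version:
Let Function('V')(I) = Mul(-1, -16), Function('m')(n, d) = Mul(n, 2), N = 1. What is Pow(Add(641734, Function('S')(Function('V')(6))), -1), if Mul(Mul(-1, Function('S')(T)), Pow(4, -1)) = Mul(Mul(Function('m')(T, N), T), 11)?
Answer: Rational(1, 619206) ≈ 1.6150e-6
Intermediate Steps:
Function('m')(n, d) = Mul(2, n)
Function('V')(I) = 16
Function('S')(T) = Mul(-88, Pow(T, 2)) (Function('S')(T) = Mul(-4, Mul(Mul(Mul(2, T), T), 11)) = Mul(-4, Mul(Mul(2, Pow(T, 2)), 11)) = Mul(-4, Mul(22, Pow(T, 2))) = Mul(-88, Pow(T, 2)))
Pow(Add(641734, Function('S')(Function('V')(6))), -1) = Pow(Add(641734, Mul(-88, Pow(16, 2))), -1) = Pow(Add(641734, Mul(-88, 256)), -1) = Pow(Add(641734, -22528), -1) = Pow(619206, -1) = Rational(1, 619206)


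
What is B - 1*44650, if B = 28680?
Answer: -15970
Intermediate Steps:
B - 1*44650 = 28680 - 1*44650 = 28680 - 44650 = -15970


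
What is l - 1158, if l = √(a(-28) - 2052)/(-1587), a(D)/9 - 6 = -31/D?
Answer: -1158 - I*√43295/7406 ≈ -1158.0 - 0.028095*I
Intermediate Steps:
a(D) = 54 - 279/D (a(D) = 54 + 9*(-31/D) = 54 - 279/D)
l = -I*√43295/7406 (l = √((54 - 279/(-28)) - 2052)/(-1587) = √((54 - 279*(-1/28)) - 2052)*(-1/1587) = √((54 + 279/28) - 2052)*(-1/1587) = √(1791/28 - 2052)*(-1/1587) = √(-55665/28)*(-1/1587) = (3*I*√43295/14)*(-1/1587) = -I*√43295/7406 ≈ -0.028095*I)
l - 1158 = -I*√43295/7406 - 1158 = -1158 - I*√43295/7406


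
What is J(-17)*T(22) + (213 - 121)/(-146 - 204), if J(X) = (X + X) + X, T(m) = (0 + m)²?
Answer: -4319746/175 ≈ -24684.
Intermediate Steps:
T(m) = m²
J(X) = 3*X (J(X) = 2*X + X = 3*X)
J(-17)*T(22) + (213 - 121)/(-146 - 204) = (3*(-17))*22² + (213 - 121)/(-146 - 204) = -51*484 + 92/(-350) = -24684 + 92*(-1/350) = -24684 - 46/175 = -4319746/175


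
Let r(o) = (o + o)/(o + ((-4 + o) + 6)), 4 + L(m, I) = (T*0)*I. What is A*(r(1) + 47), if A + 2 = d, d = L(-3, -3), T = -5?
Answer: -285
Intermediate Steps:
L(m, I) = -4 (L(m, I) = -4 + (-5*0)*I = -4 + 0*I = -4 + 0 = -4)
r(o) = 2*o/(2 + 2*o) (r(o) = (2*o)/(o + (2 + o)) = (2*o)/(2 + 2*o) = 2*o/(2 + 2*o))
d = -4
A = -6 (A = -2 - 4 = -6)
A*(r(1) + 47) = -6*(1/(1 + 1) + 47) = -6*(1/2 + 47) = -6*(1*(½) + 47) = -6*(½ + 47) = -6*95/2 = -285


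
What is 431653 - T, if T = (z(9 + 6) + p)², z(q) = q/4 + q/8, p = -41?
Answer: 27545703/64 ≈ 4.3040e+5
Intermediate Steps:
z(q) = 3*q/8 (z(q) = q*(¼) + q*(⅛) = q/4 + q/8 = 3*q/8)
T = 80089/64 (T = (3*(9 + 6)/8 - 41)² = ((3/8)*15 - 41)² = (45/8 - 41)² = (-283/8)² = 80089/64 ≈ 1251.4)
431653 - T = 431653 - 1*80089/64 = 431653 - 80089/64 = 27545703/64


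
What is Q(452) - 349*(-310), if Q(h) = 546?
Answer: 108736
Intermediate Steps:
Q(452) - 349*(-310) = 546 - 349*(-310) = 546 + 108190 = 108736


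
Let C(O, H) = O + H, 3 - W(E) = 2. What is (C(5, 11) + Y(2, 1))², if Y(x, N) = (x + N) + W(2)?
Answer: 400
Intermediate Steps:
W(E) = 1 (W(E) = 3 - 1*2 = 3 - 2 = 1)
Y(x, N) = 1 + N + x (Y(x, N) = (x + N) + 1 = (N + x) + 1 = 1 + N + x)
C(O, H) = H + O
(C(5, 11) + Y(2, 1))² = ((11 + 5) + (1 + 1 + 2))² = (16 + 4)² = 20² = 400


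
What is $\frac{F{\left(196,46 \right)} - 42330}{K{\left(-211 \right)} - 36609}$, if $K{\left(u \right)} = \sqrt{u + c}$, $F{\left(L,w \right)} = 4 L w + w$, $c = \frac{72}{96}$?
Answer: $\frac{182166384}{1072175273} + \frac{72152 i}{1072175273} \approx 0.1699 + 6.7295 \cdot 10^{-5} i$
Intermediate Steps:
$c = \frac{3}{4}$ ($c = 72 \cdot \frac{1}{96} = \frac{3}{4} \approx 0.75$)
$F{\left(L,w \right)} = w + 4 L w$ ($F{\left(L,w \right)} = 4 L w + w = w + 4 L w$)
$K{\left(u \right)} = \sqrt{\frac{3}{4} + u}$ ($K{\left(u \right)} = \sqrt{u + \frac{3}{4}} = \sqrt{\frac{3}{4} + u}$)
$\frac{F{\left(196,46 \right)} - 42330}{K{\left(-211 \right)} - 36609} = \frac{46 \left(1 + 4 \cdot 196\right) - 42330}{\frac{\sqrt{3 + 4 \left(-211\right)}}{2} - 36609} = \frac{46 \left(1 + 784\right) - 42330}{\frac{\sqrt{3 - 844}}{2} - 36609} = \frac{46 \cdot 785 - 42330}{\frac{\sqrt{-841}}{2} - 36609} = \frac{36110 - 42330}{\frac{29 i}{2} - 36609} = - \frac{6220}{\frac{29 i}{2} - 36609} = - \frac{6220}{-36609 + \frac{29 i}{2}} = - 6220 \frac{4 \left(-36609 - \frac{29 i}{2}\right)}{5360876365} = - \frac{4976 \left(-36609 - \frac{29 i}{2}\right)}{1072175273}$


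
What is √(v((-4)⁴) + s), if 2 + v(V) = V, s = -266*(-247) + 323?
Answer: √66279 ≈ 257.45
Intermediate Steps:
s = 66025 (s = 65702 + 323 = 66025)
v(V) = -2 + V
√(v((-4)⁴) + s) = √((-2 + (-4)⁴) + 66025) = √((-2 + 256) + 66025) = √(254 + 66025) = √66279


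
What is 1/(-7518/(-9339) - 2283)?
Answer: -3113/7104473 ≈ -0.00043817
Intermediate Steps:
1/(-7518/(-9339) - 2283) = 1/(-7518*(-1/9339) - 2283) = 1/(2506/3113 - 2283) = 1/(-7104473/3113) = -3113/7104473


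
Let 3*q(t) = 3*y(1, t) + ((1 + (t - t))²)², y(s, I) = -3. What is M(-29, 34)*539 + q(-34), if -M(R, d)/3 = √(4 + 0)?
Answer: -9710/3 ≈ -3236.7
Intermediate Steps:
M(R, d) = -6 (M(R, d) = -3*√(4 + 0) = -3*√4 = -3*2 = -6)
q(t) = -8/3 (q(t) = (3*(-3) + ((1 + (t - t))²)²)/3 = (-9 + ((1 + 0)²)²)/3 = (-9 + (1²)²)/3 = (-9 + 1²)/3 = (-9 + 1)/3 = (⅓)*(-8) = -8/3)
M(-29, 34)*539 + q(-34) = -6*539 - 8/3 = -3234 - 8/3 = -9710/3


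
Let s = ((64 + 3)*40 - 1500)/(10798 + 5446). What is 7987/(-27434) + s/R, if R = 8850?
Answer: -243257194/835571055 ≈ -0.29113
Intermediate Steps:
s = 295/4061 (s = (67*40 - 1500)/16244 = (2680 - 1500)*(1/16244) = 1180*(1/16244) = 295/4061 ≈ 0.072642)
7987/(-27434) + s/R = 7987/(-27434) + (295/4061)/8850 = 7987*(-1/27434) + (295/4061)*(1/8850) = -7987/27434 + 1/121830 = -243257194/835571055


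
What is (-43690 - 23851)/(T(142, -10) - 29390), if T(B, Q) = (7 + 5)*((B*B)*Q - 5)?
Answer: 67541/2449130 ≈ 0.027578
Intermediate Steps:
T(B, Q) = -60 + 12*Q*B**2 (T(B, Q) = 12*(B**2*Q - 5) = 12*(Q*B**2 - 5) = 12*(-5 + Q*B**2) = -60 + 12*Q*B**2)
(-43690 - 23851)/(T(142, -10) - 29390) = (-43690 - 23851)/((-60 + 12*(-10)*142**2) - 29390) = -67541/((-60 + 12*(-10)*20164) - 29390) = -67541/((-60 - 2419680) - 29390) = -67541/(-2419740 - 29390) = -67541/(-2449130) = -67541*(-1/2449130) = 67541/2449130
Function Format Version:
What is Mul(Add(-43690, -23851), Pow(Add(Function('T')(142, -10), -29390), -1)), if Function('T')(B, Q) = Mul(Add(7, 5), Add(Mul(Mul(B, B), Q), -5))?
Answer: Rational(67541, 2449130) ≈ 0.027578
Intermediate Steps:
Function('T')(B, Q) = Add(-60, Mul(12, Q, Pow(B, 2))) (Function('T')(B, Q) = Mul(12, Add(Mul(Pow(B, 2), Q), -5)) = Mul(12, Add(Mul(Q, Pow(B, 2)), -5)) = Mul(12, Add(-5, Mul(Q, Pow(B, 2)))) = Add(-60, Mul(12, Q, Pow(B, 2))))
Mul(Add(-43690, -23851), Pow(Add(Function('T')(142, -10), -29390), -1)) = Mul(Add(-43690, -23851), Pow(Add(Add(-60, Mul(12, -10, Pow(142, 2))), -29390), -1)) = Mul(-67541, Pow(Add(Add(-60, Mul(12, -10, 20164)), -29390), -1)) = Mul(-67541, Pow(Add(Add(-60, -2419680), -29390), -1)) = Mul(-67541, Pow(Add(-2419740, -29390), -1)) = Mul(-67541, Pow(-2449130, -1)) = Mul(-67541, Rational(-1, 2449130)) = Rational(67541, 2449130)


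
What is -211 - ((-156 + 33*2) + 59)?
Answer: -180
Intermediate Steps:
-211 - ((-156 + 33*2) + 59) = -211 - ((-156 + 66) + 59) = -211 - (-90 + 59) = -211 - 1*(-31) = -211 + 31 = -180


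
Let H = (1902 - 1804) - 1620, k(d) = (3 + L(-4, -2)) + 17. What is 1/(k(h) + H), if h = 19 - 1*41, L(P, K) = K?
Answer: -1/1504 ≈ -0.00066489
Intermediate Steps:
h = -22 (h = 19 - 41 = -22)
k(d) = 18 (k(d) = (3 - 2) + 17 = 1 + 17 = 18)
H = -1522 (H = 98 - 1620 = -1522)
1/(k(h) + H) = 1/(18 - 1522) = 1/(-1504) = -1/1504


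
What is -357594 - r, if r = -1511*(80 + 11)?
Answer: -220093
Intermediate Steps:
r = -137501 (r = -1511*91 = -137501)
-357594 - r = -357594 - 1*(-137501) = -357594 + 137501 = -220093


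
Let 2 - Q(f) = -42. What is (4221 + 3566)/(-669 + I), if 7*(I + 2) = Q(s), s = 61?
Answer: -54509/4653 ≈ -11.715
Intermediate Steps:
Q(f) = 44 (Q(f) = 2 - 1*(-42) = 2 + 42 = 44)
I = 30/7 (I = -2 + (⅐)*44 = -2 + 44/7 = 30/7 ≈ 4.2857)
(4221 + 3566)/(-669 + I) = (4221 + 3566)/(-669 + 30/7) = 7787/(-4653/7) = 7787*(-7/4653) = -54509/4653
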